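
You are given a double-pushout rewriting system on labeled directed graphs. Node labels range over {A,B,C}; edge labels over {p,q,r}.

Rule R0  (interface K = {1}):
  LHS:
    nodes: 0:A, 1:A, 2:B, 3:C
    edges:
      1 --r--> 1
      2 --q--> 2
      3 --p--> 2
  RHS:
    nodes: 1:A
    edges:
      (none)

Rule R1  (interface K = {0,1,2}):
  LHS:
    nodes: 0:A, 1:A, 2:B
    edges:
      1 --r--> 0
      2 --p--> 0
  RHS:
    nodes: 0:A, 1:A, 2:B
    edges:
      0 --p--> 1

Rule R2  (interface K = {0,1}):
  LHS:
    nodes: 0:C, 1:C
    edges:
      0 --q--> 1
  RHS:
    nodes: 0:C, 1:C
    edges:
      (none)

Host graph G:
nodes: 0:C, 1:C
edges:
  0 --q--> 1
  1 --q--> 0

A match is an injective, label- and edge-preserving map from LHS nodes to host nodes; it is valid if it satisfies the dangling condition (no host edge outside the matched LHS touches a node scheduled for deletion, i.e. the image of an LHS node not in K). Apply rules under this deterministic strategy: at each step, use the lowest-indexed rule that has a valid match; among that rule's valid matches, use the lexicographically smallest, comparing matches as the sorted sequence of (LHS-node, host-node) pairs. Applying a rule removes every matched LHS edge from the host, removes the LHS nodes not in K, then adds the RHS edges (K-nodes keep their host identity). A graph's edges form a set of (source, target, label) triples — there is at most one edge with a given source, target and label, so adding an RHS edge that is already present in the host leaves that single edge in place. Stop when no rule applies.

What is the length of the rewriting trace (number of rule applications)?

Answer: 2

Derivation:
[0] host  ⇒  2 nodes, 2 edges  {0-q->1 1-q->0}
[1] R2 @ {0↦0, 1↦1}  ⇒  2 nodes, 1 edges  {1-q->0}
[2] R2 @ {0↦1, 1↦0}  ⇒  2 nodes, 0 edges  {∅}
normal form: no rule applies after step 2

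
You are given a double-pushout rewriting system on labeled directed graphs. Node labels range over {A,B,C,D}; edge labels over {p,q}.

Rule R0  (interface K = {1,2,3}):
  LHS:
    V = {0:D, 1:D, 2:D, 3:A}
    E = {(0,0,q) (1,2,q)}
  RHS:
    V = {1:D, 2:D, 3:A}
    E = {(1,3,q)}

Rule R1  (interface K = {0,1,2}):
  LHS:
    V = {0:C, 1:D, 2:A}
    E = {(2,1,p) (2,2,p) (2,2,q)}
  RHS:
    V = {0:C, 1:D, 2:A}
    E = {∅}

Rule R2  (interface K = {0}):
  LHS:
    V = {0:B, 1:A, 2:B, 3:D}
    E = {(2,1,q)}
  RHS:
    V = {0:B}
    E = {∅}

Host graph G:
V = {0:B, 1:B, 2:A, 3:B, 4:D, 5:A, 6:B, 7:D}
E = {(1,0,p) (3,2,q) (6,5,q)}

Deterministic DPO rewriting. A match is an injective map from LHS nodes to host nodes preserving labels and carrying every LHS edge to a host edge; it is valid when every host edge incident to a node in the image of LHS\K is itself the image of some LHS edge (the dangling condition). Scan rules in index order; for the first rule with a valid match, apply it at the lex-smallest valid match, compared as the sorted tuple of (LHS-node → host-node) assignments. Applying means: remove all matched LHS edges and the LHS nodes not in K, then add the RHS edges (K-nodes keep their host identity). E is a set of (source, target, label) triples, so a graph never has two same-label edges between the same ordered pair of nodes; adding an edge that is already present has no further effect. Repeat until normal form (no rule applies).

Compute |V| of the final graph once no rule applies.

initial: |V|=8 |E|=3  E = 1-p->0 3-q->2 6-q->5
step 1: apply R2 at {0↦0, 1↦2, 2↦3, 3↦4}  → |V|=5 |E|=2  E = 1-p->0 6-q->5
step 2: apply R2 at {0↦0, 1↦5, 2↦6, 3↦7}  → |V|=2 |E|=1  E = 1-p->0
normal form: no rule applies after step 2
NF nodes: {0:B, 1:B}

Answer: 2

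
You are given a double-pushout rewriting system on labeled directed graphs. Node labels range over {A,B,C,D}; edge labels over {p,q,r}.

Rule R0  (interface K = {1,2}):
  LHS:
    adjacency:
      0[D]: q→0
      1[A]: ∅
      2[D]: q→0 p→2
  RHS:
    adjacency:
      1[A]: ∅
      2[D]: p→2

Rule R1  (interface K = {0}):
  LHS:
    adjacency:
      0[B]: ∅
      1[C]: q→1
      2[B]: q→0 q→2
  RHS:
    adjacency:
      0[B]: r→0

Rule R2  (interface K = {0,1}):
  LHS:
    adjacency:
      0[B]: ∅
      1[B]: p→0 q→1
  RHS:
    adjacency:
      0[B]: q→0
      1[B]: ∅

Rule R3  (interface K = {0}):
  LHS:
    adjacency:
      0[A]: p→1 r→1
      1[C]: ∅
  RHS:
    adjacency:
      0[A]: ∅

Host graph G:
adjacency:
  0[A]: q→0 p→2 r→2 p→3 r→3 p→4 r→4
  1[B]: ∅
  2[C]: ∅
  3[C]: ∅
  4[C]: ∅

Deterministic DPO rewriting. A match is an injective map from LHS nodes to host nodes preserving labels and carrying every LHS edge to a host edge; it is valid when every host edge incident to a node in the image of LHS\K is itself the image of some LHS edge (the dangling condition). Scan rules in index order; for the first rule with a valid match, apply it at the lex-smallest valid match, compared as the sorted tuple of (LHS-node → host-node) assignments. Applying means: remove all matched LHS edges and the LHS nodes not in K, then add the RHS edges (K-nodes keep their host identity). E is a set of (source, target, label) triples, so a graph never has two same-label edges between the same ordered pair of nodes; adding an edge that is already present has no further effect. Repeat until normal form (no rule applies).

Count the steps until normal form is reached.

start.  V:5 E:7  edges: 0-q->0 0-p->2 0-r->2 0-p->3 0-r->3 0-p->4 0-r->4
1. fire R3 via {0↦0, 1↦2}  →  V:4 E:5  edges: 0-q->0 0-p->3 0-r->3 0-p->4 0-r->4
2. fire R3 via {0↦0, 1↦3}  →  V:3 E:3  edges: 0-q->0 0-p->4 0-r->4
3. fire R3 via {0↦0, 1↦4}  →  V:2 E:1  edges: 0-q->0
normal form: no rule applies after step 3

Answer: 3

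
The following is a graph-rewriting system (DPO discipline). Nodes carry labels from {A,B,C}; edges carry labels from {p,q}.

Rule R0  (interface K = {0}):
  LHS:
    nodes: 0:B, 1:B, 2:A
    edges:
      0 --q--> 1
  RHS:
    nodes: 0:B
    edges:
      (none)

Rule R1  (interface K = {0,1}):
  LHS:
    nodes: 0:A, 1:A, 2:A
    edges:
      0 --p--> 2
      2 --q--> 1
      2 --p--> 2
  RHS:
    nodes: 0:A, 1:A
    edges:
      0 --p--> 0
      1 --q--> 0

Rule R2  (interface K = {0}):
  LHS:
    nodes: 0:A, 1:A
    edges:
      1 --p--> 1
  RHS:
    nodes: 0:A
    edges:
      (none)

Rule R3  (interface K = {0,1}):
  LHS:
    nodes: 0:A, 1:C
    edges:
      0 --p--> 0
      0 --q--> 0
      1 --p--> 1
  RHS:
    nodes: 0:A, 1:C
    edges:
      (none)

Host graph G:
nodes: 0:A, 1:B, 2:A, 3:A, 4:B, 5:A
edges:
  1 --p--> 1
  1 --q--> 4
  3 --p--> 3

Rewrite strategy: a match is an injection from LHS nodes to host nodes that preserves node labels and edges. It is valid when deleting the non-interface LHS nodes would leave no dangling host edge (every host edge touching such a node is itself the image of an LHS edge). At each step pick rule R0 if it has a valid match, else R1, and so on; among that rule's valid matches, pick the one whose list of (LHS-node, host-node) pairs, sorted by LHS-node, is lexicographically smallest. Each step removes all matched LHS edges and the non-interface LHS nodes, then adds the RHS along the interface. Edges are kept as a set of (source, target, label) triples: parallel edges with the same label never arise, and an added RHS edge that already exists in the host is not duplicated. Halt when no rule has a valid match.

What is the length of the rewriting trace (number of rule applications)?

start.  V:6 E:3  edges: 1-p->1 1-q->4 3-p->3
1. fire R0 via {0↦1, 1↦4, 2↦0}  →  V:4 E:2  edges: 1-p->1 3-p->3
2. fire R2 via {0↦2, 1↦3}  →  V:3 E:1  edges: 1-p->1
normal form: no rule applies after step 2

Answer: 2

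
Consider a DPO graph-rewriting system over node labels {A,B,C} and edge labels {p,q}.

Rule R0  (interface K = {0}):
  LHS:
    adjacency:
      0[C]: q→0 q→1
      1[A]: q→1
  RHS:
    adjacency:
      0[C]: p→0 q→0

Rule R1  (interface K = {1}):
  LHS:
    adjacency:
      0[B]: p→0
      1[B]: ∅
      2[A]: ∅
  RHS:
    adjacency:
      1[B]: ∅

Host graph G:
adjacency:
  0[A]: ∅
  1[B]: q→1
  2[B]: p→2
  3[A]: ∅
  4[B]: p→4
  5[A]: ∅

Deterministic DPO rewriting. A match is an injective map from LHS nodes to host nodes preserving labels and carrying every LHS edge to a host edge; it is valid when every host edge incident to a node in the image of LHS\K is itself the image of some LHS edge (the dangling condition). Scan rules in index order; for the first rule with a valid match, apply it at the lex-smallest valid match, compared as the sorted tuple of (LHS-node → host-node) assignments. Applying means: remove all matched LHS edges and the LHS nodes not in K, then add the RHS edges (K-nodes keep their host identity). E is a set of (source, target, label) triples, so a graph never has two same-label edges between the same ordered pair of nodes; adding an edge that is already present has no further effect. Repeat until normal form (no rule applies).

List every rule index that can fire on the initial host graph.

Answer: [R1]

Rewrite trace:
R0: no valid match — LHS pattern not found
R1: 12 valid matches — {0↦2, 1↦1, 2↦0}, {0↦2, 1↦1, 2↦3}, {0↦2, 1↦1, 2↦5} (+9 more)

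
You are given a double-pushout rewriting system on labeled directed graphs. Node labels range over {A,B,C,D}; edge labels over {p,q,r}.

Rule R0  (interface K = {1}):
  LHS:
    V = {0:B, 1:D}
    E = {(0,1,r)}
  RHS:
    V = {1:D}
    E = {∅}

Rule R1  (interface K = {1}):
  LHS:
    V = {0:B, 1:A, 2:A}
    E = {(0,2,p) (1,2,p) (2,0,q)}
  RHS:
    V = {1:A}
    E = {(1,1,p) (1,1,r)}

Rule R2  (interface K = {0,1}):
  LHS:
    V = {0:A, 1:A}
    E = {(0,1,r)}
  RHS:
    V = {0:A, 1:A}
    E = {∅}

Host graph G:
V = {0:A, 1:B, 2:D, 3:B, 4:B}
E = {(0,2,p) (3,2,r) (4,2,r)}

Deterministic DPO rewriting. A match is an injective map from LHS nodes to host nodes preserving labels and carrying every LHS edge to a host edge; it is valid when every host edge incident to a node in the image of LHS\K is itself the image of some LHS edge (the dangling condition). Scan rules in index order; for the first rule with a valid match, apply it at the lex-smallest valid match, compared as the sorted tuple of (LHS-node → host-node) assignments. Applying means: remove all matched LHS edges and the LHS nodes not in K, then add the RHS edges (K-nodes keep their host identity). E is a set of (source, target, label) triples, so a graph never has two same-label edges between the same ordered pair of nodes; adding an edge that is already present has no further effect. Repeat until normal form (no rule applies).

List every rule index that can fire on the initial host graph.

R0: 2 valid matches — {0↦3, 1↦2}, {0↦4, 1↦2}
R1: no valid match — LHS pattern not found
R2: no valid match — LHS pattern not found

Answer: [R0]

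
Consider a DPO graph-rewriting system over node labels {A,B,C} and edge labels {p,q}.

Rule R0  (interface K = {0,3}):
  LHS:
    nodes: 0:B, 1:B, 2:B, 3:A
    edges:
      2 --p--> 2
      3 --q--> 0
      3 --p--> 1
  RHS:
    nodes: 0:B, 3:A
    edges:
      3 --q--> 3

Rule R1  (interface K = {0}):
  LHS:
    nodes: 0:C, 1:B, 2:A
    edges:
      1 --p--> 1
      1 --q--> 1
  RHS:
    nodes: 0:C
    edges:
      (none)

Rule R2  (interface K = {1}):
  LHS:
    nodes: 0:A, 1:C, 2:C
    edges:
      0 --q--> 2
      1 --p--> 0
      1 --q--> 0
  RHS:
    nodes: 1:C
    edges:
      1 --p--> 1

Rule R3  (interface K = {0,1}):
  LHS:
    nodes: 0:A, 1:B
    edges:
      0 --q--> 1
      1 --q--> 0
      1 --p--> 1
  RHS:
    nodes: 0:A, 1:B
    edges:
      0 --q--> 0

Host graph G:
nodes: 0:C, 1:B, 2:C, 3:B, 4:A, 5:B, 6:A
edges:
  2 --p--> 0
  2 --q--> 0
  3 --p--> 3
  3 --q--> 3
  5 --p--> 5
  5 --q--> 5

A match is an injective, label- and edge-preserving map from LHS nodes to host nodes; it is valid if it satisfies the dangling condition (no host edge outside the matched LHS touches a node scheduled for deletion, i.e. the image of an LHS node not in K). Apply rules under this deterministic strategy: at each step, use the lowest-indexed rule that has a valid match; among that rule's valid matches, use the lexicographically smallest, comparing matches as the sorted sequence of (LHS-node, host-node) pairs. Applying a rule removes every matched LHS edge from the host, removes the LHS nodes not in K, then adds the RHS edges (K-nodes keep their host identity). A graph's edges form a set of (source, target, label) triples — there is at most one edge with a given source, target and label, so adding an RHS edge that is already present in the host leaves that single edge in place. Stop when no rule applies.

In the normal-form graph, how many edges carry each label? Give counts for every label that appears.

Answer: p:1 q:1

Steps:
start.  V:7 E:6  edges: 2-p->0 2-q->0 3-p->3 3-q->3 5-p->5 5-q->5
1. fire R1 via {0↦0, 1↦3, 2↦4}  →  V:5 E:4  edges: 2-p->0 2-q->0 5-p->5 5-q->5
2. fire R1 via {0↦0, 1↦5, 2↦6}  →  V:3 E:2  edges: 2-p->0 2-q->0
final graph: no rule applies after step 2
NF edges: [(2, 0, 'p'), (2, 0, 'q')]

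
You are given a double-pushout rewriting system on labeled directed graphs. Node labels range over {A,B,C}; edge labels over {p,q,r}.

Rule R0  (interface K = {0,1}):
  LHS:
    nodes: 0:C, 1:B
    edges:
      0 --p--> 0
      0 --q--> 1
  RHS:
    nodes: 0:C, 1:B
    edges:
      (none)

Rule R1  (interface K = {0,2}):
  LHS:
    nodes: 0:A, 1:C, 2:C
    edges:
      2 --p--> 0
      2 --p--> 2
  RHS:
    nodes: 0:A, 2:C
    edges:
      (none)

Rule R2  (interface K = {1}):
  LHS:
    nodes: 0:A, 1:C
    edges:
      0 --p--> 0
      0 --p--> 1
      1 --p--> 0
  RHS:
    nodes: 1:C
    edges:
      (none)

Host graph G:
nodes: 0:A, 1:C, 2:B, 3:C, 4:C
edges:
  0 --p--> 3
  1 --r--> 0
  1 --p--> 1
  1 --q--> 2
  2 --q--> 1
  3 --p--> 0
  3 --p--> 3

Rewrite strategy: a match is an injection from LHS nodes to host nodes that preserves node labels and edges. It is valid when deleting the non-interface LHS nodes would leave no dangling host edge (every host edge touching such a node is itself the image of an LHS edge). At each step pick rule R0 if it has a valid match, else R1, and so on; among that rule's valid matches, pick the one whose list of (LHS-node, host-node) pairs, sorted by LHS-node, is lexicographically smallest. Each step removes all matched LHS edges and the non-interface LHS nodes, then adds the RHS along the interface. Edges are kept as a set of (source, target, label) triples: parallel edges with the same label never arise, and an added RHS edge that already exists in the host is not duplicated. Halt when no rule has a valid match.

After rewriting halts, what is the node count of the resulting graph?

start.  V:5 E:7  edges: 0-p->3 1-r->0 1-p->1 1-q->2 2-q->1 3-p->0 3-p->3
1. fire R0 via {0↦1, 1↦2}  →  V:5 E:5  edges: 0-p->3 1-r->0 2-q->1 3-p->0 3-p->3
2. fire R1 via {0↦0, 1↦4, 2↦3}  →  V:4 E:3  edges: 0-p->3 1-r->0 2-q->1
normal form: no rule applies after step 2
NF nodes: {0:A, 1:C, 2:B, 3:C}

Answer: 4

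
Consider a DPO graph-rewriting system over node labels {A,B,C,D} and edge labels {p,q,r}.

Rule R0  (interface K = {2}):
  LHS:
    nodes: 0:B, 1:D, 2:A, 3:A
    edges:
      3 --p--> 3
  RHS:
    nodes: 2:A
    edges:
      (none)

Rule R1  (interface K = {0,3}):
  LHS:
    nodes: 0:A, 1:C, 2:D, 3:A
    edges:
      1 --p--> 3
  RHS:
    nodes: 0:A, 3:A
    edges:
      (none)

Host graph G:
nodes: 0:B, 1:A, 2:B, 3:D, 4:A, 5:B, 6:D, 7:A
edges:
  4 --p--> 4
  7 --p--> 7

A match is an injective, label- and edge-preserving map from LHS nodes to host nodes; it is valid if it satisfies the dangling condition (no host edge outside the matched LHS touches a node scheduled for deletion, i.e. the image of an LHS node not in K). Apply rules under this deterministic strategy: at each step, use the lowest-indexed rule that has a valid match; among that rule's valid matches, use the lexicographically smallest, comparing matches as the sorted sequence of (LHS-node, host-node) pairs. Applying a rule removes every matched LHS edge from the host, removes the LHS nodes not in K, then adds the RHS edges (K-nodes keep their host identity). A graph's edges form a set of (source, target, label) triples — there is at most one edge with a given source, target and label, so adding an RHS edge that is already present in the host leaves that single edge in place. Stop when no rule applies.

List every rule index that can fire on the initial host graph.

Answer: [R0]

Steps:
R0: 24 valid matches — {0↦0, 1↦3, 2↦1, 3↦4}, {0↦0, 1↦3, 2↦1, 3↦7}, {0↦0, 1↦3, 2↦4, 3↦7} (+21 more)
R1: no valid match — LHS pattern not found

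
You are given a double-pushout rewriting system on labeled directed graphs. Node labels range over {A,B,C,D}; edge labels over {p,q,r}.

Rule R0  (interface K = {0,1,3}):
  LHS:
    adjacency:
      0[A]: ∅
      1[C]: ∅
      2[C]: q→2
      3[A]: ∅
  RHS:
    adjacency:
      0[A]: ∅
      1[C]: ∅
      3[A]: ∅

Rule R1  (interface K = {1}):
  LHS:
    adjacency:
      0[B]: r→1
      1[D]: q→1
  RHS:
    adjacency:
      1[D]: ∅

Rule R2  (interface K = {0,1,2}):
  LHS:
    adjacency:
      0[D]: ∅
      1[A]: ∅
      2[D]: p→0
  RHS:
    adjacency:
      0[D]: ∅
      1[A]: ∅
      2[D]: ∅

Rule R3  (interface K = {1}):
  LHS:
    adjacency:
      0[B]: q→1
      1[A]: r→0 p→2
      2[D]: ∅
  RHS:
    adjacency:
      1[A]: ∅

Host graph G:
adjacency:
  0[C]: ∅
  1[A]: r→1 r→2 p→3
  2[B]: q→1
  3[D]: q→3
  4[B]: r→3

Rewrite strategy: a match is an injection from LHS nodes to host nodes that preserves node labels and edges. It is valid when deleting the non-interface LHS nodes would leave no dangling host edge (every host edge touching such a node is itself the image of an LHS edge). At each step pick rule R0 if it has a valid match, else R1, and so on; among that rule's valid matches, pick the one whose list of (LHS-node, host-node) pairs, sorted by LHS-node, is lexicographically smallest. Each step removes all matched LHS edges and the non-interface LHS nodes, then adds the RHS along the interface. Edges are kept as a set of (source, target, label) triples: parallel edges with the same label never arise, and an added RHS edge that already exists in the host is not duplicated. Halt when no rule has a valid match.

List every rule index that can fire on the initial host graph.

R0: no valid match — LHS pattern not found
R1: 1 valid match — {0↦4, 1↦3}
R2: no valid match — LHS pattern not found
R3: no valid match — 1 raw match, all fail dangling condition

Answer: [R1]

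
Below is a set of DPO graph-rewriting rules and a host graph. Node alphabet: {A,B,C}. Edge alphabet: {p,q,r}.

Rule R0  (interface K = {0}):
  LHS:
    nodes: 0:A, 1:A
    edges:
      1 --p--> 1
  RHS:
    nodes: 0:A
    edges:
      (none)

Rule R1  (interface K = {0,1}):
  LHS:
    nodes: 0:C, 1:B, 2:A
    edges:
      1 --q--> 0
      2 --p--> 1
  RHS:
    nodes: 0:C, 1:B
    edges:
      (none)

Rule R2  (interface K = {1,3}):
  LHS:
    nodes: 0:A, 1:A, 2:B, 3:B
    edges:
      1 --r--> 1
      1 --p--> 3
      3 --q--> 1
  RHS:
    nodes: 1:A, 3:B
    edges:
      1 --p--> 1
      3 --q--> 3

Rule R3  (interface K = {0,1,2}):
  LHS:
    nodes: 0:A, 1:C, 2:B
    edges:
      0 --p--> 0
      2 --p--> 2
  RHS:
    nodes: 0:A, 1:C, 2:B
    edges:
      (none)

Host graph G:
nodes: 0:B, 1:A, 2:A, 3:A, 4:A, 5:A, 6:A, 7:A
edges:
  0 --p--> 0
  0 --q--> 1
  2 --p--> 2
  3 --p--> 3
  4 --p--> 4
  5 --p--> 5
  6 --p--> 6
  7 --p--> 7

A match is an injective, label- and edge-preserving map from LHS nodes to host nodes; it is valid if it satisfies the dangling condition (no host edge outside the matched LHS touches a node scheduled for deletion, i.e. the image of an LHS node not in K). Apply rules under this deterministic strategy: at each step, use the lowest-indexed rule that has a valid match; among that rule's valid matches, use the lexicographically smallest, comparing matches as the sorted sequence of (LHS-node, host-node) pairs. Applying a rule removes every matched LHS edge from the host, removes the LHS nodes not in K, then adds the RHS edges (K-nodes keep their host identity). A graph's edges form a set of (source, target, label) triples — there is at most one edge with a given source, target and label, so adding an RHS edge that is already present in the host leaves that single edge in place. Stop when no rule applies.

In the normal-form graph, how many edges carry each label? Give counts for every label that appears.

Answer: p:1 q:1

Steps:
start.  V:8 E:8  edges: 0-p->0 0-q->1 2-p->2 3-p->3 4-p->4 5-p->5 6-p->6 7-p->7
1. fire R0 via {0↦1, 1↦2}  →  V:7 E:7  edges: 0-p->0 0-q->1 3-p->3 4-p->4 5-p->5 6-p->6 7-p->7
2. fire R0 via {0↦1, 1↦3}  →  V:6 E:6  edges: 0-p->0 0-q->1 4-p->4 5-p->5 6-p->6 7-p->7
3. fire R0 via {0↦1, 1↦4}  →  V:5 E:5  edges: 0-p->0 0-q->1 5-p->5 6-p->6 7-p->7
4. fire R0 via {0↦1, 1↦5}  →  V:4 E:4  edges: 0-p->0 0-q->1 6-p->6 7-p->7
5. fire R0 via {0↦1, 1↦6}  →  V:3 E:3  edges: 0-p->0 0-q->1 7-p->7
6. fire R0 via {0↦1, 1↦7}  →  V:2 E:2  edges: 0-p->0 0-q->1
halt: no rule applies after step 6
NF edges: [(0, 0, 'p'), (0, 1, 'q')]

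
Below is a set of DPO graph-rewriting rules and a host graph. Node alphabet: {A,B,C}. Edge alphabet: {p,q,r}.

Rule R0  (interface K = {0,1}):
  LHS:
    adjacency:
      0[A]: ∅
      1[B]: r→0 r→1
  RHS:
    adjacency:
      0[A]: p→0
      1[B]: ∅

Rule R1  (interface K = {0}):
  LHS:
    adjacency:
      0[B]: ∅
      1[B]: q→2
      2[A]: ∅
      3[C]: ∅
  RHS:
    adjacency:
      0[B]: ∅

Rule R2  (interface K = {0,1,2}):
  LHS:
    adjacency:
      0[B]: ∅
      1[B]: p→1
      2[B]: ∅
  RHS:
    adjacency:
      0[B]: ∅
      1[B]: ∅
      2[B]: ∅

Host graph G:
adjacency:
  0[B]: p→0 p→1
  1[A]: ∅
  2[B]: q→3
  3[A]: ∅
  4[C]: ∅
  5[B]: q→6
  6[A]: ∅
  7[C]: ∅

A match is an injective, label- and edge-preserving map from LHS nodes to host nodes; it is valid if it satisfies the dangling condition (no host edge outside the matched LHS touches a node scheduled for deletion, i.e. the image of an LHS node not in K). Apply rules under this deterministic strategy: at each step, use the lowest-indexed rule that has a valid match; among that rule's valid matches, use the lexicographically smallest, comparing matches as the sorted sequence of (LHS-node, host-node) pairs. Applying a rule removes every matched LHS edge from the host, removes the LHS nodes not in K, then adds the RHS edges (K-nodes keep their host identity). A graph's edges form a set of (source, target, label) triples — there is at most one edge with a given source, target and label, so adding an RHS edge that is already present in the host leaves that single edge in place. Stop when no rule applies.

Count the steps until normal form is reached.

[0] host  ⇒  8 nodes, 4 edges  {0-p->0 0-p->1 2-q->3 5-q->6}
[1] R1 @ {0↦0, 1↦2, 2↦3, 3↦4}  ⇒  5 nodes, 3 edges  {0-p->0 0-p->1 5-q->6}
[2] R1 @ {0↦0, 1↦5, 2↦6, 3↦7}  ⇒  2 nodes, 2 edges  {0-p->0 0-p->1}
halt: no rule applies after step 2

Answer: 2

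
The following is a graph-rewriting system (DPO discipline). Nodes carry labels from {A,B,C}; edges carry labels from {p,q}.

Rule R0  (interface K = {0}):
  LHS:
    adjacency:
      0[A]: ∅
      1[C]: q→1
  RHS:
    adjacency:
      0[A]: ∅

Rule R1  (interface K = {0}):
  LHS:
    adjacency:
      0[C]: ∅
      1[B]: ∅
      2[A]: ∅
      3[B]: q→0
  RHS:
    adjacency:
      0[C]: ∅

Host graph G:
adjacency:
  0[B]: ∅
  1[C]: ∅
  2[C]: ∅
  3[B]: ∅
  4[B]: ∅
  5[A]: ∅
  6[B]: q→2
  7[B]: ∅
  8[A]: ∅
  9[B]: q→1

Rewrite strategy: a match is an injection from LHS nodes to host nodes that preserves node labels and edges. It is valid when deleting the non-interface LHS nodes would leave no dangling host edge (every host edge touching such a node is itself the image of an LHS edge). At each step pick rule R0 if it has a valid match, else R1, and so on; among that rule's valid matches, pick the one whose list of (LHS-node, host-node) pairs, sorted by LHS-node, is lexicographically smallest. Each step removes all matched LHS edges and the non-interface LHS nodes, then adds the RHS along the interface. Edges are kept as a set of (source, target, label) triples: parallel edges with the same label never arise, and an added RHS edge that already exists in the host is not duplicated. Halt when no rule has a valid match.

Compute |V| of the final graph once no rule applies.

[0] host  ⇒  10 nodes, 2 edges  {6-q->2 9-q->1}
[1] R1 @ {0↦1, 1↦0, 2↦5, 3↦9}  ⇒  7 nodes, 1 edges  {6-q->2}
[2] R1 @ {0↦2, 1↦3, 2↦8, 3↦6}  ⇒  4 nodes, 0 edges  {∅}
final graph: no rule applies after step 2
NF nodes: {1:C, 2:C, 4:B, 7:B}

Answer: 4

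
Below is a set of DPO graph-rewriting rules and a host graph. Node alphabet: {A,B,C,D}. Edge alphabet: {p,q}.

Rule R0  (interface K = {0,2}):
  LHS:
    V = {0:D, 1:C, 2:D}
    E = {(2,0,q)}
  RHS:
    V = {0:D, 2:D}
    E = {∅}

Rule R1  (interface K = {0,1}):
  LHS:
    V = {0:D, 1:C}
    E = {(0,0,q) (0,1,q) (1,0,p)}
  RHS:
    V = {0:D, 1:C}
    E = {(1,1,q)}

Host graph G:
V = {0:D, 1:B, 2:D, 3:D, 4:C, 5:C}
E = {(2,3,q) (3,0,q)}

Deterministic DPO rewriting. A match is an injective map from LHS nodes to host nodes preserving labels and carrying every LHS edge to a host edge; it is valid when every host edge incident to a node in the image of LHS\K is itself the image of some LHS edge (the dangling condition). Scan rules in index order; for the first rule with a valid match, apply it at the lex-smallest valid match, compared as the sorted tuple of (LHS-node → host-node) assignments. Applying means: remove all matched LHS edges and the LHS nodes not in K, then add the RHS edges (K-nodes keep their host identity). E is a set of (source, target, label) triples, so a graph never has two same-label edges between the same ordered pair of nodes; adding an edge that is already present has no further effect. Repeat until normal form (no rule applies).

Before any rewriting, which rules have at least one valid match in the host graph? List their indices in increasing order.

R0: 4 valid matches — {0↦0, 1↦4, 2↦3}, {0↦0, 1↦5, 2↦3}, {0↦3, 1↦4, 2↦2} (+1 more)
R1: no valid match — LHS pattern not found

Answer: [R0]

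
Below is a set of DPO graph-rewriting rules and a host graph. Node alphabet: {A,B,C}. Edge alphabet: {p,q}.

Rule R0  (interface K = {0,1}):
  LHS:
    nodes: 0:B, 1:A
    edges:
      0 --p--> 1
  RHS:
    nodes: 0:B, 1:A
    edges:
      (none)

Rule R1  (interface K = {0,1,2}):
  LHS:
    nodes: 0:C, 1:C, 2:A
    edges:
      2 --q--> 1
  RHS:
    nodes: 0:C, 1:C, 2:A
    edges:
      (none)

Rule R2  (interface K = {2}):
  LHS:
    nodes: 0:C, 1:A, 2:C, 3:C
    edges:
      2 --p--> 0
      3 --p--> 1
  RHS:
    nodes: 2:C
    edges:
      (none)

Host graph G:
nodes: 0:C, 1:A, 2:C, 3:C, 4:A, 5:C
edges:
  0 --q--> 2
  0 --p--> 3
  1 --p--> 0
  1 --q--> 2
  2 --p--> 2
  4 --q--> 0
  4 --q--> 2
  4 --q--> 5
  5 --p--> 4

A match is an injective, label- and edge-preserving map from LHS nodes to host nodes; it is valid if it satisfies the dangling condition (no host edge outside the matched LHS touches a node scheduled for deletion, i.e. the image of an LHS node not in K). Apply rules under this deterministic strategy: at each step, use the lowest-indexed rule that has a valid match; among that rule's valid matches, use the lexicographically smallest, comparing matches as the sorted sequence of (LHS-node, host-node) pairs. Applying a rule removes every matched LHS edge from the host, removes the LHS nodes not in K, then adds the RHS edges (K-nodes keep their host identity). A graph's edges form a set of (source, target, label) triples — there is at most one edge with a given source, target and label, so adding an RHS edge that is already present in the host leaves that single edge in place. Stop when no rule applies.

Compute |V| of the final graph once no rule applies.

initial: |V|=6 |E|=9  E = 0-q->2 0-p->3 1-p->0 1-q->2 2-p->2 4-q->0 4-q->2 4-q->5 5-p->4
step 1: apply R1 at {0↦0, 1↦2, 2↦1}  → |V|=6 |E|=8  E = 0-q->2 0-p->3 1-p->0 2-p->2 4-q->0 4-q->2 4-q->5 5-p->4
step 2: apply R1 at {0↦0, 1↦2, 2↦4}  → |V|=6 |E|=7  E = 0-q->2 0-p->3 1-p->0 2-p->2 4-q->0 4-q->5 5-p->4
step 3: apply R1 at {0↦0, 1↦5, 2↦4}  → |V|=6 |E|=6  E = 0-q->2 0-p->3 1-p->0 2-p->2 4-q->0 5-p->4
step 4: apply R1 at {0↦2, 1↦0, 2↦4}  → |V|=6 |E|=5  E = 0-q->2 0-p->3 1-p->0 2-p->2 5-p->4
step 5: apply R2 at {0↦3, 1↦4, 2↦0, 3↦5}  → |V|=3 |E|=3  E = 0-q->2 1-p->0 2-p->2
normal form: no rule applies after step 5
NF nodes: {0:C, 1:A, 2:C}

Answer: 3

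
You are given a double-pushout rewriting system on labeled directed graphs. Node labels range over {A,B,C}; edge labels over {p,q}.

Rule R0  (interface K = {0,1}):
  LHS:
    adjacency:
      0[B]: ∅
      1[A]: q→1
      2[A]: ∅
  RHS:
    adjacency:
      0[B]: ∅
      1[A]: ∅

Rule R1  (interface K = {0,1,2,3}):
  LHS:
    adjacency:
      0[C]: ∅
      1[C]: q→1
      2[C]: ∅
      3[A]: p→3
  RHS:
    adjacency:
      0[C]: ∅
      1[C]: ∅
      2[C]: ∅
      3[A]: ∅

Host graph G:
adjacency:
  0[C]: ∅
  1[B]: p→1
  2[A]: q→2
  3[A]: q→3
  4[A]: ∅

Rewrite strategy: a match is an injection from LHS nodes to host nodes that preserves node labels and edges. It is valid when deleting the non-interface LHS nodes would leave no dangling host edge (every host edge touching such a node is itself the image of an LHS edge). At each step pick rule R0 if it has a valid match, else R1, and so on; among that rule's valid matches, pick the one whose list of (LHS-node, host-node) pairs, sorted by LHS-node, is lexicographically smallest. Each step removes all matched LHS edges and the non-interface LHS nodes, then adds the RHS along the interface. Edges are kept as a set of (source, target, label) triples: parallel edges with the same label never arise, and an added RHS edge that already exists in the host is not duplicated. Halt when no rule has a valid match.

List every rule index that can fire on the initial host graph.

R0: 2 valid matches — {0↦1, 1↦2, 2↦4}, {0↦1, 1↦3, 2↦4}
R1: no valid match — LHS pattern not found

Answer: [R0]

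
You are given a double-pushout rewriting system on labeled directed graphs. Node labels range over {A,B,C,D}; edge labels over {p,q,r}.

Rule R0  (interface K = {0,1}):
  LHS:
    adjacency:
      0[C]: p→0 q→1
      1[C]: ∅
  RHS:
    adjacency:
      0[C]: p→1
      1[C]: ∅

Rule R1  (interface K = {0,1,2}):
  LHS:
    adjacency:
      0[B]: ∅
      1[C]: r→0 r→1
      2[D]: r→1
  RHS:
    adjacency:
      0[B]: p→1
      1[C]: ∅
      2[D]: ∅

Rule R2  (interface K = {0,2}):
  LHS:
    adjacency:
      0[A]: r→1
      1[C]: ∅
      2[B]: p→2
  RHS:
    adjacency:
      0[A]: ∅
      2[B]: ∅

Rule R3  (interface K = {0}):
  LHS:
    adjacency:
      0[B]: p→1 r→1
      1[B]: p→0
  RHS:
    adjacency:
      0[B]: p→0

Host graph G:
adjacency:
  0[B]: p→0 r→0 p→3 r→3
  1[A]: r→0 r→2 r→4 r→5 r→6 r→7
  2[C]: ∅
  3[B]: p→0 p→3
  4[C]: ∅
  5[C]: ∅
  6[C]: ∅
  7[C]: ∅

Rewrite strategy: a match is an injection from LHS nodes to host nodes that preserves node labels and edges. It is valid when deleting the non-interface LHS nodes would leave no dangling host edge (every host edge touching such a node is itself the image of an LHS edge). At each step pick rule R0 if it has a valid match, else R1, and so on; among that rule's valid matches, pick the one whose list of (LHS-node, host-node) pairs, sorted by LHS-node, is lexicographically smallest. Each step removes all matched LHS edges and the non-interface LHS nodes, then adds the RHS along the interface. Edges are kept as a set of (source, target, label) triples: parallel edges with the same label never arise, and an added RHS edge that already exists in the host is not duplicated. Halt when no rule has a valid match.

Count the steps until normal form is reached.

Answer: 4

Derivation:
[0] host  ⇒  8 nodes, 12 edges  {0-p->0 0-r->0 0-p->3 0-r->3 1-r->0 1-r->2 1-r->4 1-r->5 1-r->6 1-r->7 3-p->0 3-p->3}
[1] R2 @ {0↦1, 1↦2, 2↦0}  ⇒  7 nodes, 10 edges  {0-r->0 0-p->3 0-r->3 1-r->0 1-r->4 1-r->5 1-r->6 1-r->7 3-p->0 3-p->3}
[2] R2 @ {0↦1, 1↦4, 2↦3}  ⇒  6 nodes, 8 edges  {0-r->0 0-p->3 0-r->3 1-r->0 1-r->5 1-r->6 1-r->7 3-p->0}
[3] R3 @ {0↦0, 1↦3}  ⇒  5 nodes, 6 edges  {0-p->0 0-r->0 1-r->0 1-r->5 1-r->6 1-r->7}
[4] R2 @ {0↦1, 1↦5, 2↦0}  ⇒  4 nodes, 4 edges  {0-r->0 1-r->0 1-r->6 1-r->7}
normal form: no rule applies after step 4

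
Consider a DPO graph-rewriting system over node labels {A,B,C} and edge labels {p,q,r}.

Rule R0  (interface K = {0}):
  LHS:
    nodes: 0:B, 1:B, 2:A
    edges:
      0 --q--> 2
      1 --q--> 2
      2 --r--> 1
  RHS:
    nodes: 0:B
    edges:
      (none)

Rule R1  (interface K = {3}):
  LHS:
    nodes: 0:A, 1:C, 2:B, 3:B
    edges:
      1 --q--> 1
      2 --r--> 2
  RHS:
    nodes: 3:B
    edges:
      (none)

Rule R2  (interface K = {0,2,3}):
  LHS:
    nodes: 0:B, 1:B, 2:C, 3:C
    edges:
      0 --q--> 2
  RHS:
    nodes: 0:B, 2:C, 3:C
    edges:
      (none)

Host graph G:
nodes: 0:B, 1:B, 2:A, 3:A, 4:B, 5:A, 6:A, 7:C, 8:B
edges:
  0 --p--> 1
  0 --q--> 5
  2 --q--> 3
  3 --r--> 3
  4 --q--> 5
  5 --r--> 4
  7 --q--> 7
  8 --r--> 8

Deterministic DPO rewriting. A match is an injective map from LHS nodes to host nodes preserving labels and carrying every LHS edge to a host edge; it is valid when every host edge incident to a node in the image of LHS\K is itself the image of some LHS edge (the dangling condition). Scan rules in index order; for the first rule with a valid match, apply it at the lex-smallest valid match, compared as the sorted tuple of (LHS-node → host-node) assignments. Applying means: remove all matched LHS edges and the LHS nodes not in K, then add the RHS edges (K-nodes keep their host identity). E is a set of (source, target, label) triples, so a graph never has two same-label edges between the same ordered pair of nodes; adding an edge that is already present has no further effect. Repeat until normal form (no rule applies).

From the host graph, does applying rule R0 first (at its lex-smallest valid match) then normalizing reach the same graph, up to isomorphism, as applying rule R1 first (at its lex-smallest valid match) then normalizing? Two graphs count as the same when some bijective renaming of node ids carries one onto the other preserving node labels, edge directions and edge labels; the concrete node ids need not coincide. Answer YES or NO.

Answer: YES

Steps:
branch R0-first: apply at {0↦0, 1↦4, 2↦5} → |E|=5, then 1 more step(s) → NF |V|=4 |E|=3 V={0:B, 1:B, 2:A, 3:A} E=0-p->1 2-q->3 3-r->3
branch R1-first: apply at {0↦6, 1↦7, 2↦8, 3↦0} → |E|=6, then 1 more step(s) → NF |V|=4 |E|=3 V={0:B, 1:B, 2:A, 3:A} E=0-p->1 2-q->3 3-r->3
graphs isomorphic (equal up to label-preserving node renaming)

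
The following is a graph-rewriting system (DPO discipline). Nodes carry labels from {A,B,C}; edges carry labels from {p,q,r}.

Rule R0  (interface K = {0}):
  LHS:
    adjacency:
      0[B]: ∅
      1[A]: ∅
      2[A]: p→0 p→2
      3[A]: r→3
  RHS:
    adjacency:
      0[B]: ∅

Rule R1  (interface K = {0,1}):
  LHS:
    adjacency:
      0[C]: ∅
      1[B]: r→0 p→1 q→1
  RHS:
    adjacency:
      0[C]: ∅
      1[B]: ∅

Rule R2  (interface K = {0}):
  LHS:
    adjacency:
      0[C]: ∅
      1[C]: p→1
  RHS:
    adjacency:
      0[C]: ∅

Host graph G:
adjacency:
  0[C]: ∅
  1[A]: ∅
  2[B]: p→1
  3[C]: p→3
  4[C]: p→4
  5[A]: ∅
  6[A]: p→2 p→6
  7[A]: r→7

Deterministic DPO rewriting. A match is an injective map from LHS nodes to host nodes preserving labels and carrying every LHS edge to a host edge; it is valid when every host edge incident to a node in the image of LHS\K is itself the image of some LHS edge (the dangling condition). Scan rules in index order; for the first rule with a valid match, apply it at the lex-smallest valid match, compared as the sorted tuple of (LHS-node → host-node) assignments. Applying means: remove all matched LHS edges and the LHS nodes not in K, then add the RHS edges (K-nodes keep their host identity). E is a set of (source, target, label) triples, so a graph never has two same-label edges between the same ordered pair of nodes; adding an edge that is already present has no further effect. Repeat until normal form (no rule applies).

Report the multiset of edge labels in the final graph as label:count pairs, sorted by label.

initial: |V|=8 |E|=6  E = 2-p->1 3-p->3 4-p->4 6-p->2 6-p->6 7-r->7
step 1: apply R0 at {0↦2, 1↦5, 2↦6, 3↦7}  → |V|=5 |E|=3  E = 2-p->1 3-p->3 4-p->4
step 2: apply R2 at {0↦0, 1↦3}  → |V|=4 |E|=2  E = 2-p->1 4-p->4
step 3: apply R2 at {0↦0, 1↦4}  → |V|=3 |E|=1  E = 2-p->1
final graph: no rule applies after step 3
NF edges: [(2, 1, 'p')]

Answer: p:1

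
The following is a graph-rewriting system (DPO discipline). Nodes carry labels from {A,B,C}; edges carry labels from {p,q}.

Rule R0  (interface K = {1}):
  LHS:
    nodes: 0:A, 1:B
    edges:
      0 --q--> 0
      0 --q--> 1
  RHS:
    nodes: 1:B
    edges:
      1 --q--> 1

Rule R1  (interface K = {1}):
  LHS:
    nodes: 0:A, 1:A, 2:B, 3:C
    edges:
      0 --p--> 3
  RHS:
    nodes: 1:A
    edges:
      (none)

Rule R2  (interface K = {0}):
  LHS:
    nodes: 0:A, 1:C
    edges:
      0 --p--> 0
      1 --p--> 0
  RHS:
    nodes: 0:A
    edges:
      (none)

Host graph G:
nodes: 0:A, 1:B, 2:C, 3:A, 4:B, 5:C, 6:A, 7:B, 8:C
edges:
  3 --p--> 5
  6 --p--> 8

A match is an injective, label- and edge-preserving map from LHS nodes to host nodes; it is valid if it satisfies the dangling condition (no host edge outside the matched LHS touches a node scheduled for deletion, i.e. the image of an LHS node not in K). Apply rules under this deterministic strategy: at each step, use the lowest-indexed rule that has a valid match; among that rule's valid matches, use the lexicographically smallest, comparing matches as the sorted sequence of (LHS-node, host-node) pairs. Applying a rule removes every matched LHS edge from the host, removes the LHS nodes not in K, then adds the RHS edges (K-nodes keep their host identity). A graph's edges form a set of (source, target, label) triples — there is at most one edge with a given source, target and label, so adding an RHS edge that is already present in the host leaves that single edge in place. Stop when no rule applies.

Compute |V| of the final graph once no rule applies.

Answer: 3

Derivation:
initial: |V|=9 |E|=2  E = 3-p->5 6-p->8
step 1: apply R1 at {0↦3, 1↦0, 2↦1, 3↦5}  → |V|=6 |E|=1  E = 6-p->8
step 2: apply R1 at {0↦6, 1↦0, 2↦4, 3↦8}  → |V|=3 |E|=0  E = ∅
normal form: no rule applies after step 2
NF nodes: {0:A, 2:C, 7:B}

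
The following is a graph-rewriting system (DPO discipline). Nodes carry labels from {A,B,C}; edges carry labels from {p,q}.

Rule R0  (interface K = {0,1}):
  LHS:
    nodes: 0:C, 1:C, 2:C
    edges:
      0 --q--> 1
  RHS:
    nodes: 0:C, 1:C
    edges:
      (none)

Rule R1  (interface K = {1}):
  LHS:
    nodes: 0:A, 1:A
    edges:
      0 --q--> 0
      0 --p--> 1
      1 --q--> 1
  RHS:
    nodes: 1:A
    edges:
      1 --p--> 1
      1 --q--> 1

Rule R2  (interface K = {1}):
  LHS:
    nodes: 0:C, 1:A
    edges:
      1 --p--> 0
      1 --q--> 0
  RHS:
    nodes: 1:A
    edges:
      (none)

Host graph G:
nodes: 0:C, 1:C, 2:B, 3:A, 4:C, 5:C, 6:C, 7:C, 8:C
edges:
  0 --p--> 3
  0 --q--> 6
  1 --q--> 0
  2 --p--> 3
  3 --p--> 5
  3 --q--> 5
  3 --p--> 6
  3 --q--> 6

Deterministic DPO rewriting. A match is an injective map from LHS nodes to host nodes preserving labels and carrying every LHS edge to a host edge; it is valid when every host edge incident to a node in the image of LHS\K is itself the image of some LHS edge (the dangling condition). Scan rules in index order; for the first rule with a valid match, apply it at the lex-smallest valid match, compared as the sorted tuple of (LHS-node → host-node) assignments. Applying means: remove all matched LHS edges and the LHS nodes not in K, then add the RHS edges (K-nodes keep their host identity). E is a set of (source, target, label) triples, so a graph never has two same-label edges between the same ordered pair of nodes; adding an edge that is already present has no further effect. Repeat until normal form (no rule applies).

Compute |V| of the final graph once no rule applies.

start.  V:9 E:8  edges: 0-p->3 0-q->6 1-q->0 2-p->3 3-p->5 3-q->5 3-p->6 3-q->6
1. fire R0 via {0↦0, 1↦6, 2↦4}  →  V:8 E:7  edges: 0-p->3 1-q->0 2-p->3 3-p->5 3-q->5 3-p->6 3-q->6
2. fire R0 via {0↦1, 1↦0, 2↦7}  →  V:7 E:6  edges: 0-p->3 2-p->3 3-p->5 3-q->5 3-p->6 3-q->6
3. fire R2 via {0↦5, 1↦3}  →  V:6 E:4  edges: 0-p->3 2-p->3 3-p->6 3-q->6
4. fire R2 via {0↦6, 1↦3}  →  V:5 E:2  edges: 0-p->3 2-p->3
halt: no rule applies after step 4
NF nodes: {0:C, 1:C, 2:B, 3:A, 8:C}

Answer: 5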